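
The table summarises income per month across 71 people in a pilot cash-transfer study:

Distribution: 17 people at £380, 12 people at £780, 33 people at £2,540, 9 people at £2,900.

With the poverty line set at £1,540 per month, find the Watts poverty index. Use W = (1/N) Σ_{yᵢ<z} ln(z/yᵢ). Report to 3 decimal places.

Poor units: 17×£380, 12×£780 (q = 29 of N = 71).
ln(z/y) terms: ln(1540/380) = 1.3994 (×17); ln(1540/780) = 0.6802 (×12).
W = 31.952155 / 71 = 0.450.

0.450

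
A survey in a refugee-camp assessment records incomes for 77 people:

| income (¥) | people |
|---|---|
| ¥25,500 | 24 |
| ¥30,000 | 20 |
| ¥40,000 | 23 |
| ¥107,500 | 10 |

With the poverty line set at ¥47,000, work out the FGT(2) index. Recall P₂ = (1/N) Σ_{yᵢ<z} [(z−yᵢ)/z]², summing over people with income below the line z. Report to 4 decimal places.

Poor units: 24×¥25,500, 20×¥30,000, 23×¥40,000 (q = 67 of N = 77).
Normalized shortfalls: (47000−25500)/47000 = 0.4574 (×24); (47000−30000)/47000 = 0.3617 (×20); (47000−40000)/47000 = 0.1489 (×23).
Squared: 0.2093 (×24); 0.1308 (×20); 0.0222 (×23).
Sum = 8.148936; P₂ = 8.148936 / 77 = 0.1058.

0.1058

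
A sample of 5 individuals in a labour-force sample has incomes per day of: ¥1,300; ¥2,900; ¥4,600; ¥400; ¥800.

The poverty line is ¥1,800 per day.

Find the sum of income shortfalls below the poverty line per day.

Incomes under z: ¥400, ¥800, ¥1,300 (q = 3 of N = 5).
Individual gaps: 1800−400 = 1400; 1800−800 = 1000; 1800−1300 = 500.
Aggregate gap = ¥2,900.

¥2,900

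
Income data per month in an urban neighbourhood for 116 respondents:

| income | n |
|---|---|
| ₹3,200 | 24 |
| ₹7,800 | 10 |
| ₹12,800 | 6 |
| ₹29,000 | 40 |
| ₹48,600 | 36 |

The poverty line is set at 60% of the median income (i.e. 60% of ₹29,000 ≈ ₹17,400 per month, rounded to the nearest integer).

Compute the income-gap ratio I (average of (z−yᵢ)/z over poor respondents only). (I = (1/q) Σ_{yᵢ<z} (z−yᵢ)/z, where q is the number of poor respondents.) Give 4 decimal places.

Below z: 24×₹3,200, 10×₹7,800, 6×₹12,800 (q = 40 of N = 116).
Relative gaps: 0.8161 (×24), 0.5517 (×10), 0.2644 (×6); sum = 26.689655.
The income-gap ratio divides by q (the poor only): 26.689655 / 40 = 0.6672.

0.6672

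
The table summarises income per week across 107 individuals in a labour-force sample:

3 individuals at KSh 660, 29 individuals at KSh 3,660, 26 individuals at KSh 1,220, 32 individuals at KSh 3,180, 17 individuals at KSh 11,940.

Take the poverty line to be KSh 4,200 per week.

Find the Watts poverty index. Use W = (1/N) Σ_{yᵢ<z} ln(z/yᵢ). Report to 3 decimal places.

Incomes under z: 3×KSh 660, 26×KSh 1,220, 32×KSh 3,180, 29×KSh 3,660 (q = 90 of N = 107).
ln(z/y) terms: ln(4200/660) = 1.8506 (×3); ln(4200/1220) = 1.2362 (×26); ln(4200/3180) = 0.2782 (×32); ln(4200/3660) = 0.1376 (×29).
W = 50.587402 / 107 = 0.473.

0.473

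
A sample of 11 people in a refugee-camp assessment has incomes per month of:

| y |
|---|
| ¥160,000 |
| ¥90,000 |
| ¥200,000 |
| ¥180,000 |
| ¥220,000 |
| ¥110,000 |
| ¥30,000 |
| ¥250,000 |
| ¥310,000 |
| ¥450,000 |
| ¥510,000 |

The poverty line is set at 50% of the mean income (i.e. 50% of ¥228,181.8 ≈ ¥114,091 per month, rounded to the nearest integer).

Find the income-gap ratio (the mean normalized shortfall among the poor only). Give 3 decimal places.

Poor units: ¥30,000, ¥90,000, ¥110,000 (q = 3 of N = 11).
Shortfall ratios (z−y)/z: 0.7371, 0.2112, 0.0359; sum = 0.984065.
I averages over the q = 3 poor units only: 0.984065 / 3 = 0.328.

0.328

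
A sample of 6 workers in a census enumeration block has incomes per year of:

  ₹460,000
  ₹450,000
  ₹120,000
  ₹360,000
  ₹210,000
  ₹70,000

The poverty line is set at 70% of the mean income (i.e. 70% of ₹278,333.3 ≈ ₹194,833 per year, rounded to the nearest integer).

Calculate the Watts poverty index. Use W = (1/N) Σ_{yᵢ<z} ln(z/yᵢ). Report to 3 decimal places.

Below z: ₹70,000, ₹120,000 (q = 2 of N = 6).
Log gaps: ln(194833/70000) = 1.0236; ln(194833/120000) = 0.4847.
W = 1.508299 / 6 = 0.251.

0.251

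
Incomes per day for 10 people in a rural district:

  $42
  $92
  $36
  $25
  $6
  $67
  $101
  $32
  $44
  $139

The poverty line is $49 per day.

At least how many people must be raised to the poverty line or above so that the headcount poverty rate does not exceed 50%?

6 of the 10 people are poor, so H = 6/10 = 0.600.
A headcount ratio of at most 50% allows at most ⌊0.50 × 10⌋ = 5 poor people.
So at least 6 − 5 = 1 must be lifted.

1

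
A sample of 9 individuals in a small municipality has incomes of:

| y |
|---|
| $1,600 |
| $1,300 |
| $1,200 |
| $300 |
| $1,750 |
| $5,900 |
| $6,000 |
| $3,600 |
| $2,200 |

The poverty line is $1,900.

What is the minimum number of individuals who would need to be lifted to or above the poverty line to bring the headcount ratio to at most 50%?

5 of the 9 individuals are poor, so H = 5/9 = 0.556.
A headcount ratio of at most 50% allows at most ⌊0.50 × 9⌋ = 4 poor individuals.
So at least 5 − 4 = 1 must be lifted.

1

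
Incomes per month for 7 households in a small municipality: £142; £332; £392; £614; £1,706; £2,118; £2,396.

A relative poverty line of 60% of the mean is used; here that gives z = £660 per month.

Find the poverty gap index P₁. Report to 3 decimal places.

Incomes under z: £142, £332, £392, £614 (q = 4 of N = 7).
Gap ratios (z−y)/z: (660−142)/660 = 0.7848; (660−332)/660 = 0.4970; (660−392)/660 = 0.4061; (660−614)/660 = 0.0697.
Σ = 1.757576. Dividing by the full population N = 7 gives P₁ = 0.251.

0.251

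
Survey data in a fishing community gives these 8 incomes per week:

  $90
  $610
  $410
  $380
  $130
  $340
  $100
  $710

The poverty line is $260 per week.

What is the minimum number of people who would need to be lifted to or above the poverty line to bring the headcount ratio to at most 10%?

Currently q = 3 of N = 8 are below the line (H = 0.375).
A headcount ratio of at most 10% allows at most ⌊0.10 × 8⌋ = 0 poor people.
So at least 3 − 0 = 3 must be lifted.

3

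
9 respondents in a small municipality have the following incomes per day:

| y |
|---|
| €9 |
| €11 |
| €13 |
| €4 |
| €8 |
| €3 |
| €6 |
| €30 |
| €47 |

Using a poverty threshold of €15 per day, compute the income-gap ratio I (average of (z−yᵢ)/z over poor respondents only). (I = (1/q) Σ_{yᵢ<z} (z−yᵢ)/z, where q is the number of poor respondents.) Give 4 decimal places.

Below z: €3, €4, €6, €8, €9, €11, €13 (q = 7 of N = 9).
Relative gaps: 0.8000, 0.7333, 0.6000, 0.4667, 0.4000, 0.2667, 0.1333; sum = 3.400000.
The income-gap ratio divides by q (the poor only): 3.400000 / 7 = 0.4857.

0.4857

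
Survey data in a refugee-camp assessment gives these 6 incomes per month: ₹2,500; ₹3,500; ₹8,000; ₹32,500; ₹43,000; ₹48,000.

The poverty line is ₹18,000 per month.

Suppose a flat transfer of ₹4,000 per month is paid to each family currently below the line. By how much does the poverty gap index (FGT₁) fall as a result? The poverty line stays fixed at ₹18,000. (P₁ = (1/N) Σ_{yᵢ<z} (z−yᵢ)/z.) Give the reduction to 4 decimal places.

0.1111

Before: below the line — ₹2,500, ₹3,500, ₹8,000; poverty gap index (FGT₁) = 0.370370.
After the ₹4,000 transfer: below the line — ₹6,500, ₹7,500, ₹12,000; poverty gap index (FGT₁) = 0.259259.
Reduction = 0.370370 − 0.259259 = 0.1111.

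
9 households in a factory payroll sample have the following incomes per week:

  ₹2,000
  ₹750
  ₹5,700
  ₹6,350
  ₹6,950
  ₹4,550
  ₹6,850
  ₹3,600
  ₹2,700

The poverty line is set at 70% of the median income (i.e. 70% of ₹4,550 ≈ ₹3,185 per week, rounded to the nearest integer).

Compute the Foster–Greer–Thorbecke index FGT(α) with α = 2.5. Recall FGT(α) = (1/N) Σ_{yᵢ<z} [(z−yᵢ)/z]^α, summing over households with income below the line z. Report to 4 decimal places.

Incomes under z: ₹750, ₹2,000, ₹2,700 (q = 3 of N = 9).
Shortfall ratios: (3185−750)/3185 = 0.7645; (3185−2000)/3185 = 0.3721; (3185−2700)/3185 = 0.1523.
Raised to α = 2.5: 0.51106; 0.08443; 0.00905.
Sum = 0.604546; FGT(2.5) = 0.604546 / 9 = 0.0672.

0.0672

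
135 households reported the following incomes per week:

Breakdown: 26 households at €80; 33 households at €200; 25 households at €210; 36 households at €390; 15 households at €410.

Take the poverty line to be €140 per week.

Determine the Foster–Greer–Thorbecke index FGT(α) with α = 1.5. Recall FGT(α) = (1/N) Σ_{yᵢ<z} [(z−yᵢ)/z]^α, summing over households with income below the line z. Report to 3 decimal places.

Poor units: 26×€80 (q = 26 of N = 135).
Gap ratios (z−y)/z: (140−80)/140 = 0.4286 (×26).
Raised to α = 1.5: 0.28057 (×26).
Sum = 7.294712; FGT(1.5) = 7.294712 / 135 = 0.054.

0.054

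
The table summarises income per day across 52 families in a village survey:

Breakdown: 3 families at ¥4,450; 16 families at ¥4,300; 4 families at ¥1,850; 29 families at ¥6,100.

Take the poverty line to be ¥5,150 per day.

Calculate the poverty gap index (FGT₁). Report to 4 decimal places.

0.1079

Incomes under z: 4×¥1,850, 16×¥4,300, 3×¥4,450 (q = 23 of N = 52).
Normalized shortfalls: (5150−1850)/5150 = 0.6408 (×4); (5150−4300)/5150 = 0.1650 (×16); (5150−4450)/5150 = 0.1359 (×3).
Sum of shortfalls = 5.611650; P₁ averages over all N: 5.611650 / 52 = 0.1079.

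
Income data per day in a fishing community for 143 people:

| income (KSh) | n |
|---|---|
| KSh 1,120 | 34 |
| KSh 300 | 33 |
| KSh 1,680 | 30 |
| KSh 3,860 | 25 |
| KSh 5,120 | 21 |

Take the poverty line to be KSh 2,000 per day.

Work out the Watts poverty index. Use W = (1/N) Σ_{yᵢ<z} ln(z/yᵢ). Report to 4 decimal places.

Incomes under z: 33×KSh 300, 34×KSh 1,120, 30×KSh 1,680 (q = 97 of N = 143).
ln(z/y) terms: ln(2000/300) = 1.8971 (×33); ln(2000/1120) = 0.5798 (×34); ln(2000/1680) = 0.1744 (×30).
W = 87.549390 / 143 = 0.6122.

0.6122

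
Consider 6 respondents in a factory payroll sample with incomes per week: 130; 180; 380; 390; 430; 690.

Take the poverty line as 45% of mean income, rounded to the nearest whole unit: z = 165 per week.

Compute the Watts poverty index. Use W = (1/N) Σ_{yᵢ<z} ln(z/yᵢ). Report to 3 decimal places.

0.040

Incomes under z: 130 (q = 1 of N = 6).
Log shortfalls: ln(165/130) = 0.2384.
W = 0.238411 / 6 = 0.040.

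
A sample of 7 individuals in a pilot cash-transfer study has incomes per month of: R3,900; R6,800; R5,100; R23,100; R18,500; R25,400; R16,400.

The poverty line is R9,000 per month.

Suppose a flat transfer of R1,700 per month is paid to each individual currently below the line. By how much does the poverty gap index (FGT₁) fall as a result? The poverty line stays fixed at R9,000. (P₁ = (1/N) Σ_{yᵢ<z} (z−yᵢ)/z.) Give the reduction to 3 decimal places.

0.081

Before: below the line — R3,900, R5,100, R6,800; poverty gap index (FGT₁) = 0.17778.
After the R1,700 transfer: below the line — R5,600, R6,800, R8,500; poverty gap index (FGT₁) = 0.09683.
Reduction = 0.17778 − 0.09683 = 0.081.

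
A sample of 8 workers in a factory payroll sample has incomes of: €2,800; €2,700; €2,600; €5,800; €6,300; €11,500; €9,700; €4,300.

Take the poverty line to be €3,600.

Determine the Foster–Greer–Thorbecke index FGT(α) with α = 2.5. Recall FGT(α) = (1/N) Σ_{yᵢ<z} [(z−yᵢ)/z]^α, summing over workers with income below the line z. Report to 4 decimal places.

Below the line: €2,600, €2,700, €2,800 (q = 3 of N = 8).
Normalized shortfalls: (3600−2600)/3600 = 0.2778; (3600−2700)/3600 = 0.2500; (3600−2800)/3600 = 0.2222.
Raised to α = 2.5: 0.04067; 0.03125; 0.02328.
Sum = 0.095196; FGT(2.5) = 0.095196 / 8 = 0.0119.

0.0119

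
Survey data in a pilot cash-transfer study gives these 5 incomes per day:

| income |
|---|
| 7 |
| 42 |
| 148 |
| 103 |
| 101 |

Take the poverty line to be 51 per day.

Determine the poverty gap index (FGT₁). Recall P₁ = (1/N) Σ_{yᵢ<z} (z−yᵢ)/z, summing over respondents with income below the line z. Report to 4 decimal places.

0.2078

Incomes under z: 7, 42 (q = 2 of N = 5).
Normalized shortfalls: (51−7)/51 = 0.8627; (51−42)/51 = 0.1765.
Sum of shortfalls = 1.039216; P₁ averages over all N: 1.039216 / 5 = 0.2078.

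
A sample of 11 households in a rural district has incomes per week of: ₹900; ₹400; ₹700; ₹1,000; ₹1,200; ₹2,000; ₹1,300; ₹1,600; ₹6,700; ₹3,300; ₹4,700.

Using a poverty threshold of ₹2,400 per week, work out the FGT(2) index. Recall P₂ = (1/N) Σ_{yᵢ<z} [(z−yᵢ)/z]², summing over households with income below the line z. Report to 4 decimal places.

0.2296

Poor units: ₹400, ₹700, ₹900, ₹1,000, ₹1,200, ₹1,300, ₹1,600, ₹2,000 (q = 8 of N = 11).
Relative gaps: (2400−400)/2400 = 0.8333; (2400−700)/2400 = 0.7083; (2400−900)/2400 = 0.6250; (2400−1000)/2400 = 0.5833; (2400−1200)/2400 = 0.5000; (2400−1300)/2400 = 0.4583; (2400−1600)/2400 = 0.3333; (2400−2000)/2400 = 0.1667.
Squared: 0.6944; 0.5017; 0.3906; 0.3403; 0.2500; 0.2101; 0.1111; 0.0278.
Sum = 2.526042; P₂ = 2.526042 / 11 = 0.2296.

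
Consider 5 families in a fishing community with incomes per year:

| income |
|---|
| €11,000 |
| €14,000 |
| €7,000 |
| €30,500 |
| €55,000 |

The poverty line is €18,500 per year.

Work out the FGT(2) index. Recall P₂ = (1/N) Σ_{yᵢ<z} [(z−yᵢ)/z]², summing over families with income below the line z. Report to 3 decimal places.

0.122

Incomes under z: €7,000, €11,000, €14,000 (q = 3 of N = 5).
Gap ratios (z−y)/z: (18500−7000)/18500 = 0.6216; (18500−11000)/18500 = 0.4054; (18500−14000)/18500 = 0.2432.
Squared: 0.3864; 0.1644; 0.0592.
Sum = 0.609934; P₂ = 0.609934 / 5 = 0.122.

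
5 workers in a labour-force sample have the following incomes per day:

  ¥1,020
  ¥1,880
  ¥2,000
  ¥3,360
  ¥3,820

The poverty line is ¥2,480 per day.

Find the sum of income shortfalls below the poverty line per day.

¥2,540

Below z: ¥1,020, ¥1,880, ¥2,000 (q = 3 of N = 5).
Individual gaps: 2480−1020 = 1460; 2480−1880 = 600; 2480−2000 = 480.
Aggregate gap = ¥2,540.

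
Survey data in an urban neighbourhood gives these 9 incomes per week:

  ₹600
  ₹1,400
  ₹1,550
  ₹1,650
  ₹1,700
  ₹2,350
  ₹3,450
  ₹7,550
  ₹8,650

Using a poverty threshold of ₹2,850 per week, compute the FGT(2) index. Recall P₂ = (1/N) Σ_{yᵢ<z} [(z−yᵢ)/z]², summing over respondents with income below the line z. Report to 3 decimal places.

Below z: ₹600, ₹1,400, ₹1,550, ₹1,650, ₹1,700, ₹2,350 (q = 6 of N = 9).
Gap ratios (z−y)/z: (2850−600)/2850 = 0.7895; (2850−1400)/2850 = 0.5088; (2850−1550)/2850 = 0.4561; (2850−1650)/2850 = 0.4211; (2850−1700)/2850 = 0.4035; (2850−2350)/2850 = 0.1754.
Squared: 0.6233; 0.2588; 0.2081; 0.1773; 0.1628; 0.0308.
Sum = 1.461065; P₂ = 1.461065 / 9 = 0.162.

0.162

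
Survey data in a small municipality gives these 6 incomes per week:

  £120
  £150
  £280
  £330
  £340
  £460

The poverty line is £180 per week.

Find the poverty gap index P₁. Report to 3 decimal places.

0.083

Incomes under z: £120, £150 (q = 2 of N = 6).
Shortfall ratios: (180−120)/180 = 0.3333; (180−150)/180 = 0.1667.
Σ = 0.500000. Dividing by the full population N = 6 gives P₁ = 0.083.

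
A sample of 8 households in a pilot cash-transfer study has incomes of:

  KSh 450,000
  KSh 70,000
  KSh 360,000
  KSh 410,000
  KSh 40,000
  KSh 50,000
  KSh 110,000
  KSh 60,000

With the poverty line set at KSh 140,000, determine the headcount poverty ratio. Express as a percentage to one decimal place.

62.5%

5 of the 8 households have income below KSh 140,000.
H = 5/8 = 62.5%.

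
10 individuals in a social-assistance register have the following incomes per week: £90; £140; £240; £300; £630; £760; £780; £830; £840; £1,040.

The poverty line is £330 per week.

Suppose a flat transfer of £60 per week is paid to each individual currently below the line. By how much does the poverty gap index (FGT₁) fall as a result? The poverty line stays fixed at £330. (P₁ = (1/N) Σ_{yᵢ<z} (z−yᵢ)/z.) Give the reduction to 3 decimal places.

Before: below the line — £90, £140, £240, £300; poverty gap index (FGT₁) = 0.16667.
After the £60 transfer: below the line — £150, £200, £300; poverty gap index (FGT₁) = 0.10303.
Reduction = 0.16667 − 0.10303 = 0.064.

0.064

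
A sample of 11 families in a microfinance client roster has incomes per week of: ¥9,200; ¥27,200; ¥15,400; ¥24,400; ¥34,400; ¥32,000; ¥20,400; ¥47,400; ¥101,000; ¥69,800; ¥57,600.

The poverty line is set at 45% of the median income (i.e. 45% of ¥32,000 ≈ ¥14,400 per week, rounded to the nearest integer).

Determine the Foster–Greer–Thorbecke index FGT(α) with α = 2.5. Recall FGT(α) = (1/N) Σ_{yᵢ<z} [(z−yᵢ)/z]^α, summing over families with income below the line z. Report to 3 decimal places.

Incomes under z: ¥9,200 (q = 1 of N = 11).
Shortfall ratios: (14400−9200)/14400 = 0.3611.
Raised to α = 2.5: 0.07836.
Sum = 0.078361; FGT(2.5) = 0.078361 / 11 = 0.007.

0.007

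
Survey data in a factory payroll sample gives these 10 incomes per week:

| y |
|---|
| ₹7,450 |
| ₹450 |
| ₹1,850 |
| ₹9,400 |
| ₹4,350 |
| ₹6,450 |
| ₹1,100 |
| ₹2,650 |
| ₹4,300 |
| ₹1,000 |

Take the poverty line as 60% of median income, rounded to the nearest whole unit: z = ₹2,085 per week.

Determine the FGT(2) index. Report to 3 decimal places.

Poor units: ₹450, ₹1,000, ₹1,100, ₹1,850 (q = 4 of N = 10).
Normalized shortfalls: (2085−450)/2085 = 0.7842; (2085−1000)/2085 = 0.5204; (2085−1100)/2085 = 0.4724; (2085−1850)/2085 = 0.1127.
Squared: 0.6149; 0.2708; 0.2232; 0.0127.
Sum = 1.121612; P₂ = 1.121612 / 10 = 0.112.

0.112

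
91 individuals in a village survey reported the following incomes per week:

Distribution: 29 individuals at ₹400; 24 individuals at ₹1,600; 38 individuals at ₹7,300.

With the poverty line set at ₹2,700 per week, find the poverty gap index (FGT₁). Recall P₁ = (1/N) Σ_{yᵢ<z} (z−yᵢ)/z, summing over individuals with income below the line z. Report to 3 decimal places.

0.379

Below the line: 29×₹400, 24×₹1,600 (q = 53 of N = 91).
Shortfall ratios: (2700−400)/2700 = 0.8519 (×29); (2700−1600)/2700 = 0.4074 (×24).
Sum of shortfalls = 34.481481; P₁ averages over all N: 34.481481 / 91 = 0.379.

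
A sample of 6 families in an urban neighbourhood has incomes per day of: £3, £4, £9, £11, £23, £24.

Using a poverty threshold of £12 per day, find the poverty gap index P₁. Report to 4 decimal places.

Poor units: £3, £4, £9, £11 (q = 4 of N = 6).
Gap ratios (z−y)/z: (12−3)/12 = 0.7500; (12−4)/12 = 0.6667; (12−9)/12 = 0.2500; (12−11)/12 = 0.0833.
Σ = 1.750000. Dividing by the full population N = 6 gives P₁ = 0.2917.

0.2917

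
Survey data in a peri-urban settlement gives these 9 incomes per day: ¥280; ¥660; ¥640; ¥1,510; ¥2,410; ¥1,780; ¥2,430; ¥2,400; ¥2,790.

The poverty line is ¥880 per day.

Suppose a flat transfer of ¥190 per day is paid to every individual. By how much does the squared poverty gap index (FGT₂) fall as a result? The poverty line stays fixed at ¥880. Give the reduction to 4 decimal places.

0.0423

Before: below the line — ¥280, ¥640, ¥660; squared poverty gap index (FGT₂) = 0.066862.
After the ¥190 transfer: below the line — ¥470, ¥830, ¥850; squared poverty gap index (FGT₂) = 0.024607.
Reduction = 0.066862 − 0.024607 = 0.0423.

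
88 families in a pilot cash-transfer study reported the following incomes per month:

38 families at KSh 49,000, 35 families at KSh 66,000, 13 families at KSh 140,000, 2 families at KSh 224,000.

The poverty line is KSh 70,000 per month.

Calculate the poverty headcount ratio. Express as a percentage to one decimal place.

83.0%

73 of the 88 families have income below KSh 70,000.
H = 73/88 = 83.0%.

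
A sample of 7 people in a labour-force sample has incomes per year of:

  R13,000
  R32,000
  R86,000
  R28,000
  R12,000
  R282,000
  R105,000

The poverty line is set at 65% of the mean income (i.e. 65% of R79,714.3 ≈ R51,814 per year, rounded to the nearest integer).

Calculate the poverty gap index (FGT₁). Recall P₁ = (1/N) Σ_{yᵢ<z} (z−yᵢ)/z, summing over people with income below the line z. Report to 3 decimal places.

0.337

Incomes under z: R12,000, R13,000, R28,000, R32,000 (q = 4 of N = 7).
Shortfall ratios: (51814−12000)/51814 = 0.7684; (51814−13000)/51814 = 0.7491; (51814−28000)/51814 = 0.4596; (51814−32000)/51814 = 0.3824.
Sum of shortfalls = 2.359517; P₁ averages over all N: 2.359517 / 7 = 0.337.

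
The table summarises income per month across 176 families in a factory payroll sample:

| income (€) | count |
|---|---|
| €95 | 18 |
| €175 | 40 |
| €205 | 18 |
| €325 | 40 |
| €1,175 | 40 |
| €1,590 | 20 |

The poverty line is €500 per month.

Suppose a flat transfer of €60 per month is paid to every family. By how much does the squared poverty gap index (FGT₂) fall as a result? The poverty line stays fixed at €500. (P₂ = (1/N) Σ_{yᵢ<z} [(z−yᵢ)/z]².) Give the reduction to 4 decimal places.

Before: below the line — 18×€95, 40×€175, 18×€205, 40×€325; squared poverty gap index (FGT₂) = 0.226566.
After the €60 transfer: below the line — 18×€155, 40×€235, 18×€265, 40×€385; squared poverty gap index (FGT₂) = 0.147148.
Reduction = 0.226566 − 0.147148 = 0.0794.

0.0794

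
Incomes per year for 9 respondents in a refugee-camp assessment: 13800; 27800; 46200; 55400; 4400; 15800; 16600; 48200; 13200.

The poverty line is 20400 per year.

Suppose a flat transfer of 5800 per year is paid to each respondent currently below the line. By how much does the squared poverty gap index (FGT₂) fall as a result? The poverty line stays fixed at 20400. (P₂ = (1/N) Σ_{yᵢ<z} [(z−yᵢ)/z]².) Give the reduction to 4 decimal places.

0.0749

Before: below the line — 4400, 13200, 13800, 15800, 16600; squared poverty gap index (FGT₂) = 0.103326.
After the 5800 transfer: below the line — 10200, 19000, 19600; squared poverty gap index (FGT₂) = 0.028472.
Reduction = 0.103326 − 0.028472 = 0.0749.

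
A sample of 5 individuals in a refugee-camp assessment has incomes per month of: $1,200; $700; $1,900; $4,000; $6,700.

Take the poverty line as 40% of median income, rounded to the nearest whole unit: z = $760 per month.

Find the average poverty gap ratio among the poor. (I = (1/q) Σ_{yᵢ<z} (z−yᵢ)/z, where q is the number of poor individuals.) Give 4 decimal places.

0.0789

Below z: $700 (q = 1 of N = 5).
Shortfall ratios (z−y)/z: 0.0789; sum = 0.078947.
I averages over the q = 1 poor units only: 0.078947 / 1 = 0.0789.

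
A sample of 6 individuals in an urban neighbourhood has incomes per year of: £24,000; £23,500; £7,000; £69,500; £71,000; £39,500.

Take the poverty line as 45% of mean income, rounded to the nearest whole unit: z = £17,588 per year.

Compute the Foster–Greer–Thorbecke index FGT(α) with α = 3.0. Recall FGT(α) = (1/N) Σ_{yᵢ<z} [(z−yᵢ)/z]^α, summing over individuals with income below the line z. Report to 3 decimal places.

0.036

Poor units: £7,000 (q = 1 of N = 6).
Gap ratios (z−y)/z: (17588−7000)/17588 = 0.6020.
Raised to α = 3.0: 0.21817.
Sum = 0.218169; FGT(3.0) = 0.218169 / 6 = 0.036.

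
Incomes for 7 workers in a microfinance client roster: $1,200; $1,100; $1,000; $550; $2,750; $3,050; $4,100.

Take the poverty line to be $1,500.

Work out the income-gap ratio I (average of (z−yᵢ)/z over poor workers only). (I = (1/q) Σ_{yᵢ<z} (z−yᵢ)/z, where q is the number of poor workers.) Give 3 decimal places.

Below z: $550, $1,000, $1,100, $1,200 (q = 4 of N = 7).
Shortfall ratios (z−y)/z: 0.6333, 0.3333, 0.2667, 0.2000; sum = 1.433333.
The income-gap ratio divides by q (the poor only): 1.433333 / 4 = 0.358.

0.358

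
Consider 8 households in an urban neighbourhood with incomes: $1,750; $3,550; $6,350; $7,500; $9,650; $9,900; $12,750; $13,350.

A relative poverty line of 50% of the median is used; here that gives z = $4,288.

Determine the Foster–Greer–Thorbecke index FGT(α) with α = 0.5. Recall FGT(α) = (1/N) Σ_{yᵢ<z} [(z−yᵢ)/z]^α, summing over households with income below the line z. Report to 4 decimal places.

0.1480

Below z: $1,750, $3,550 (q = 2 of N = 8).
Normalized shortfalls: (4288−1750)/4288 = 0.5919; (4288−3550)/4288 = 0.1721.
Raised to α = 0.5: 0.76934; 0.41486.
Sum = 1.184199; FGT(0.5) = 1.184199 / 8 = 0.1480.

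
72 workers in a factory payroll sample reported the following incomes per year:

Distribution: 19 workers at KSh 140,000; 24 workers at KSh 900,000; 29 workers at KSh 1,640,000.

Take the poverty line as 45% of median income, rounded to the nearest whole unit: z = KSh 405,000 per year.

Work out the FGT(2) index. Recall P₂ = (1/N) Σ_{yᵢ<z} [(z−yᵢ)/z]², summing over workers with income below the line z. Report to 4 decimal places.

0.1130

Poor units: 19×KSh 140,000 (q = 19 of N = 72).
Gap ratios (z−y)/z: (405000−140000)/405000 = 0.6543 (×19).
Squared: 0.4281 (×19).
Sum = 8.134583; P₂ = 8.134583 / 72 = 0.1130.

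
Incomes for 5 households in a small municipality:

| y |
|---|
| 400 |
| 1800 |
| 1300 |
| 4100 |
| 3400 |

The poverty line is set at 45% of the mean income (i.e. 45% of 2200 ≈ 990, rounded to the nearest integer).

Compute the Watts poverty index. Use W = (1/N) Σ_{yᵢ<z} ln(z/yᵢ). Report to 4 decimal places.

0.1812

Poor units: 400 (q = 1 of N = 5).
ln(z/y) terms: ln(990/400) = 0.9062.
W = 0.906240 / 5 = 0.1812.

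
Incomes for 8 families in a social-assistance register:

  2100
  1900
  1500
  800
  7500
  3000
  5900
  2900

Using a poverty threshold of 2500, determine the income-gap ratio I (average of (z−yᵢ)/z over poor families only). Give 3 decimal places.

0.370

Below the line: 800, 1500, 1900, 2100 (q = 4 of N = 8).
Relative gaps: 0.6800, 0.4000, 0.2400, 0.1600; sum = 1.480000.
I averages over the q = 4 poor units only: 1.480000 / 4 = 0.370.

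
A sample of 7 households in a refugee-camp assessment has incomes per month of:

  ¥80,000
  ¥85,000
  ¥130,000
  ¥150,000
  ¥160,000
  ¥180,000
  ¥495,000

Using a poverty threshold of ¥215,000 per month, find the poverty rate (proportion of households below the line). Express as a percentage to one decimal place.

6 of the 7 households have income below ¥215,000.
H = 6/7 = 85.7%.

85.7%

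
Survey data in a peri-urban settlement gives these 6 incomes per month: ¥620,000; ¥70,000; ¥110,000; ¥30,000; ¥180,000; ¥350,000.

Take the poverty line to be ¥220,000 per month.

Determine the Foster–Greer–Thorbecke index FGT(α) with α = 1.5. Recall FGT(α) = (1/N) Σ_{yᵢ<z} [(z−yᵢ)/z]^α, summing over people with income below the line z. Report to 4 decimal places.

0.2994

Below the line: ¥30,000, ¥70,000, ¥110,000, ¥180,000 (q = 4 of N = 6).
Shortfall ratios: (220000−30000)/220000 = 0.8636; (220000−70000)/220000 = 0.6818; (220000−110000)/220000 = 0.5000; (220000−180000)/220000 = 0.1818.
Raised to α = 1.5: 0.80259; 0.56299; 0.35355; 0.07753.
Sum = 1.796669; FGT(1.5) = 1.796669 / 6 = 0.2994.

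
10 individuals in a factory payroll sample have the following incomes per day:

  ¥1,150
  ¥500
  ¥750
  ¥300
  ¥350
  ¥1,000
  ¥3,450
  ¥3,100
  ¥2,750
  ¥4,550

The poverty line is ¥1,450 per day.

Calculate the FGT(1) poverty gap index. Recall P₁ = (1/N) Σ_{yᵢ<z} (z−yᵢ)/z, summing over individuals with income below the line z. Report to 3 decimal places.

Below z: ¥300, ¥350, ¥500, ¥750, ¥1,000, ¥1,150 (q = 6 of N = 10).
Relative gaps: (1450−300)/1450 = 0.7931; (1450−350)/1450 = 0.7586; (1450−500)/1450 = 0.6552; (1450−750)/1450 = 0.4828; (1450−1000)/1450 = 0.3103; (1450−1150)/1450 = 0.2069.
Sum of shortfalls = 3.206897; P₁ averages over all N: 3.206897 / 10 = 0.321.

0.321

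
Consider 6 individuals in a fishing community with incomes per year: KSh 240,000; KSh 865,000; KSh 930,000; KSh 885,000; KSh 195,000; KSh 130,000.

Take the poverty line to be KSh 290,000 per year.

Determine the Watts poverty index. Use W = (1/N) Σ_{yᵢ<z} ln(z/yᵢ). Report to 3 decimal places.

Poor units: KSh 130,000, KSh 195,000, KSh 240,000 (q = 3 of N = 6).
ln(z/y) terms: ln(290000/130000) = 0.8023; ln(290000/195000) = 0.3969; ln(290000/240000) = 0.1892.
W = 1.388470 / 6 = 0.231.

0.231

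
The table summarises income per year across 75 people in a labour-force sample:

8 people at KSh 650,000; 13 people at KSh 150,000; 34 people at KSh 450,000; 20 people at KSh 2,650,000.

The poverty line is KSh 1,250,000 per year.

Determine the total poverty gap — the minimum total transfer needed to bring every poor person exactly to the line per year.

Below the line: 13×KSh 150,000, 34×KSh 450,000, 8×KSh 650,000 (q = 55 of N = 75).
Individual gaps: 13×(1250000−150000) = 14300000; 34×(1250000−450000) = 27200000; 8×(1250000−650000) = 4800000.
Aggregate gap = KSh 46,300,000.

KSh 46,300,000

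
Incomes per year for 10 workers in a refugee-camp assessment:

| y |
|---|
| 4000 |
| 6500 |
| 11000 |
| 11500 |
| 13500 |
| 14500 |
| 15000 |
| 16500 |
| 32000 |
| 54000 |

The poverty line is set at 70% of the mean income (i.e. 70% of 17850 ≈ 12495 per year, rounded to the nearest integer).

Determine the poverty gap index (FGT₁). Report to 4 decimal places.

Below the line: 4000, 6500, 11000, 11500 (q = 4 of N = 10).
Normalized shortfalls: (12495−4000)/12495 = 0.6799; (12495−6500)/12495 = 0.4798; (12495−11000)/12495 = 0.1196; (12495−11500)/12495 = 0.0796.
Σ = 1.358944. Dividing by the full population N = 10 gives P₁ = 0.1359.

0.1359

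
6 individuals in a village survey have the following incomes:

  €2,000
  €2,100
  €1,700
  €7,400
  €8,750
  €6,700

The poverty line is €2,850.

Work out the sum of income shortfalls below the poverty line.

€2,750

Below the line: €1,700, €2,000, €2,100 (q = 3 of N = 6).
Individual gaps: 2850−1700 = 1150; 2850−2000 = 850; 2850−2100 = 750.
Aggregate gap = €2,750.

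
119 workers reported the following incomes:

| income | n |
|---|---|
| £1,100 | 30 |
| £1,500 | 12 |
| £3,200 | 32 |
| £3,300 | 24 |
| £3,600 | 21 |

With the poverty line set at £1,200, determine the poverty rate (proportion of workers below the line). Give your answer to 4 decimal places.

30 of the 119 workers have income below £1,200.
H = 30/119 = 0.2521.

0.2521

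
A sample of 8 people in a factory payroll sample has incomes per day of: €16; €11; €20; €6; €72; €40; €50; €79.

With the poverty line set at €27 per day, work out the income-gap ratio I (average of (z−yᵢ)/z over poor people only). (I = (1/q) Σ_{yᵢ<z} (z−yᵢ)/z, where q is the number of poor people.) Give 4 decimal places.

0.5093

Below the line: €6, €11, €16, €20 (q = 4 of N = 8).
Shortfall ratios (z−y)/z: 0.7778, 0.5926, 0.4074, 0.2593; sum = 2.037037.
I averages over the q = 4 poor units only: 2.037037 / 4 = 0.5093.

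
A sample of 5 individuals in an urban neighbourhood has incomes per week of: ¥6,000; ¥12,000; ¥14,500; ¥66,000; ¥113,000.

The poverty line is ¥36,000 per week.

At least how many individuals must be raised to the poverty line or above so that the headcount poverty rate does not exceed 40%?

1

3 of the 5 individuals are poor, so H = 3/5 = 0.600.
A headcount ratio of at most 40% allows at most ⌊0.40 × 5⌋ = 2 poor individuals.
So at least 3 − 2 = 1 must be lifted.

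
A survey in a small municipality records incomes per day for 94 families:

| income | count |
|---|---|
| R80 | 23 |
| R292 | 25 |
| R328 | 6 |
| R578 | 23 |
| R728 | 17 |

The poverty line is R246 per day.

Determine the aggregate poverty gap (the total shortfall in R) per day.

R3,818

Poor units: 23×R80 (q = 23 of N = 94).
Individual gaps: 23×(246−80) = 3818.
Aggregate gap = R3,818.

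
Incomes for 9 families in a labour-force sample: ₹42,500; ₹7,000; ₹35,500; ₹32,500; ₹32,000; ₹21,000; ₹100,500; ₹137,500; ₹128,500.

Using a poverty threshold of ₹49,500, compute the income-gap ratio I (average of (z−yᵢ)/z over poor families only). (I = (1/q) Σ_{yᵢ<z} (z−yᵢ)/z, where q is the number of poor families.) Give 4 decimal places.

0.4259

Below z: ₹7,000, ₹21,000, ₹32,000, ₹32,500, ₹35,500, ₹42,500 (q = 6 of N = 9).
Shortfall ratios (z−y)/z: 0.8586, 0.5758, 0.3535, 0.3434, 0.2828, 0.1414; sum = 2.555556.
The income-gap ratio divides by q (the poor only): 2.555556 / 6 = 0.4259.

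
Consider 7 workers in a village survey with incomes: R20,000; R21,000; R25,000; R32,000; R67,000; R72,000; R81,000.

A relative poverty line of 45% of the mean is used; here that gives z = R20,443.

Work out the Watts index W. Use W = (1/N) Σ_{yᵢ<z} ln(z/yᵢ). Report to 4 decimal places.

0.0031

Incomes under z: R20,000 (q = 1 of N = 7).
Log gaps: ln(20443/20000) = 0.0219.
W = 0.021908 / 7 = 0.0031.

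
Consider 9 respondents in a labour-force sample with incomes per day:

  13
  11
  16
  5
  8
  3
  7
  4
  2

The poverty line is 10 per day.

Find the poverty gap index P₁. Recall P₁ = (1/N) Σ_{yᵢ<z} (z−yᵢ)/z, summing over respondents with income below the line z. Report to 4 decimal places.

0.3444

Below z: 2, 3, 4, 5, 7, 8 (q = 6 of N = 9).
Gap ratios (z−y)/z: (10−2)/10 = 0.8000; (10−3)/10 = 0.7000; (10−4)/10 = 0.6000; (10−5)/10 = 0.5000; (10−7)/10 = 0.3000; (10−8)/10 = 0.2000.
Σ = 3.100000. Dividing by the full population N = 9 gives P₁ = 0.3444.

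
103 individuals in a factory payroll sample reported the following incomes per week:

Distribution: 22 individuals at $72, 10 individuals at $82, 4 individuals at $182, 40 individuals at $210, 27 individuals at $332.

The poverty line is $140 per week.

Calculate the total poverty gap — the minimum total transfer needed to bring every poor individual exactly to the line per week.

Below z: 22×$72, 10×$82 (q = 32 of N = 103).
Individual gaps: 22×(140−72) = 1496; 10×(140−82) = 580.
Aggregate gap = $2,076.

$2,076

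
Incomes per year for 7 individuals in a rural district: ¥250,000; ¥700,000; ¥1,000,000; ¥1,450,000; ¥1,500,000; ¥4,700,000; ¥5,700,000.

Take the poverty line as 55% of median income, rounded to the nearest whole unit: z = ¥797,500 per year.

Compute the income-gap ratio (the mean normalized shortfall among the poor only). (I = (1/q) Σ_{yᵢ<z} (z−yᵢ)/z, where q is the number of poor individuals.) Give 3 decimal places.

Below the line: ¥250,000, ¥700,000 (q = 2 of N = 7).
Relative gaps: 0.6865, 0.1223; sum = 0.808777.
The income-gap ratio divides by q (the poor only): 0.808777 / 2 = 0.404.

0.404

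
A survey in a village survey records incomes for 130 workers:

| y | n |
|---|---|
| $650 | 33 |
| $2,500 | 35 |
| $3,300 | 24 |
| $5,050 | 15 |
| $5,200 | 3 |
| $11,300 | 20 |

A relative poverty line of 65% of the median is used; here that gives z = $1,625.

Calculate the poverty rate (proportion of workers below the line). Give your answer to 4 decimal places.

33 of the 130 workers have income below $1,625.
H = 33/130 = 0.2538.

0.2538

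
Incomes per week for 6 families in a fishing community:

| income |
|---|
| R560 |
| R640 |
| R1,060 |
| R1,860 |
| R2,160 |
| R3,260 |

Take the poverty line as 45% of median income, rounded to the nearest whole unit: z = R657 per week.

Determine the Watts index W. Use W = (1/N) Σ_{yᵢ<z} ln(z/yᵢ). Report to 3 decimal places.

0.031

Below z: R560, R640 (q = 2 of N = 6).
Log shortfalls: ln(657/560) = 0.1597; ln(657/640) = 0.0262.
W = 0.185963 / 6 = 0.031.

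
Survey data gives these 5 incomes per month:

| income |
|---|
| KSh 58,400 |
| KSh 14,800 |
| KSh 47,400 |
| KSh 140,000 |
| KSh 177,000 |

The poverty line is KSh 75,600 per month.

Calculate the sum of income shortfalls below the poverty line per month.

Poor units: KSh 14,800, KSh 47,400, KSh 58,400 (q = 3 of N = 5).
Individual gaps: 75600−14800 = 60800; 75600−47400 = 28200; 75600−58400 = 17200.
Aggregate gap = KSh 106,200.

KSh 106,200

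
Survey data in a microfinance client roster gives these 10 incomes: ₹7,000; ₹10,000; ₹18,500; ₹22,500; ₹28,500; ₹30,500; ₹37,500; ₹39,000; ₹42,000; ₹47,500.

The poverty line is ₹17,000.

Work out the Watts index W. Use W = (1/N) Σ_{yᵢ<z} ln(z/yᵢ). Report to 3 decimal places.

Below the line: ₹7,000, ₹10,000 (q = 2 of N = 10).
Log shortfalls: ln(17000/7000) = 0.8873; ln(17000/10000) = 0.5306.
W = 1.417931 / 10 = 0.142.

0.142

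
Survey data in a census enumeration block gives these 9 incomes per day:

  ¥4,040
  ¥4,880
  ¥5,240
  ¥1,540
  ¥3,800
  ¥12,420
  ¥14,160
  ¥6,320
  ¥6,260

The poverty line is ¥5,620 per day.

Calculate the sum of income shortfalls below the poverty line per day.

¥8,600

Below z: ¥1,540, ¥3,800, ¥4,040, ¥4,880, ¥5,240 (q = 5 of N = 9).
Individual gaps: 5620−1540 = 4080; 5620−3800 = 1820; 5620−4040 = 1580; 5620−4880 = 740; 5620−5240 = 380.
Aggregate gap = ¥8,600.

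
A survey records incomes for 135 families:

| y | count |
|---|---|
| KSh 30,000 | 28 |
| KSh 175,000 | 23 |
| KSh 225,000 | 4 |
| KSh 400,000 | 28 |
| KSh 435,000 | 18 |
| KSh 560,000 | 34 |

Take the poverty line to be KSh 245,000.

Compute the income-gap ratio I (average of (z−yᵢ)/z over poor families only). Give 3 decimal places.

0.572

Below z: 28×KSh 30,000, 23×KSh 175,000, 4×KSh 225,000 (q = 55 of N = 135).
Shortfall ratios (z−y)/z: 0.8776 (×28), 0.2857 (×23), 0.0816 (×4); sum = 31.469388.
The income-gap ratio divides by q (the poor only): 31.469388 / 55 = 0.572.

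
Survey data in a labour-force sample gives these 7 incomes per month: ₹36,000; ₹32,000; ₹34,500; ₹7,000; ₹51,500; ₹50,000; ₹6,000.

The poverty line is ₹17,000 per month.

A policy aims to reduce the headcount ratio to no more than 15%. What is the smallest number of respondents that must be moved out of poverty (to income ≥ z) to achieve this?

1

2 of the 7 respondents are poor, so H = 2/7 = 0.286.
A headcount ratio of at most 15% allows at most ⌊0.15 × 7⌋ = 1 poor respondents.
So at least 2 − 1 = 1 must be lifted.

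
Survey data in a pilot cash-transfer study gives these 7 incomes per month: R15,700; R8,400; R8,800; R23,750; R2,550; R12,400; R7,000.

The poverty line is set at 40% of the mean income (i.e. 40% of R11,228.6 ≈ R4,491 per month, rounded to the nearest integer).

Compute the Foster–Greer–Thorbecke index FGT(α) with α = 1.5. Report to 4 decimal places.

Below z: R2,550 (q = 1 of N = 7).
Normalized shortfalls: (4491−2550)/4491 = 0.4322.
Raised to α = 1.5: 0.28413.
Sum = 0.284134; FGT(1.5) = 0.284134 / 7 = 0.0406.

0.0406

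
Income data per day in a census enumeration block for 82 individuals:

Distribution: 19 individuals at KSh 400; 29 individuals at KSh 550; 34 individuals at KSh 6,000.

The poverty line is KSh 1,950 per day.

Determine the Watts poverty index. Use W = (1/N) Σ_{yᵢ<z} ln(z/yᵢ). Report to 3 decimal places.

0.815

Below z: 19×KSh 400, 29×KSh 550 (q = 48 of N = 82).
Log shortfalls: ln(1950/400) = 1.5841 (×19); ln(1950/550) = 1.2657 (×29).
W = 66.802607 / 82 = 0.815.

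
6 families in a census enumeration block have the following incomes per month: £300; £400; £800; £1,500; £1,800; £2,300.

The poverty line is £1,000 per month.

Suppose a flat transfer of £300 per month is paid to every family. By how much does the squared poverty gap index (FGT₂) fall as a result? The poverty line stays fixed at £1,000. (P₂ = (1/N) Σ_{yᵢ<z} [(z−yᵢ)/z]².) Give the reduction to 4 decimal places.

Before: below the line — £300, £400, £800; squared poverty gap index (FGT₂) = 0.148333.
After the £300 transfer: below the line — £600, £700; squared poverty gap index (FGT₂) = 0.041667.
Reduction = 0.148333 − 0.041667 = 0.1067.

0.1067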